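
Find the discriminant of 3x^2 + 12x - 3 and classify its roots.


D = b^2 - 4ac = (12)^2 - 4(3)(-3) = 144 + 36 = 180
Since D > 0: two distinct irrational roots


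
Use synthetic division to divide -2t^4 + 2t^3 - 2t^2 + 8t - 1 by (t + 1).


Synthetic division with c = -1. Coefficients: -2, 2, -2, 8, -1
Bring down -2.
  -2 * -1 = 2; 2 + 2 = 4
  4 * -1 = -4; -4 - 2 = -6
  -6 * -1 = 6; 6 + 8 = 14
  14 * -1 = -14; -14 - 1 = -15
Quotient: -2t^3 + 4t^2 - 6t + 14, Remainder: -15


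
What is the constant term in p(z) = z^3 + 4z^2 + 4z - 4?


Read off the constant term: -4


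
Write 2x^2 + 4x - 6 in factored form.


Roots satisfy r1 + r2 = -b/a = -2 and r1*r2 = c/a = -3.
So r1 = -3, r2 = 1.
2x^2 + 4x - 6 = 2(x - r1)(x - r2) = 2(x + 3)(x - 1)


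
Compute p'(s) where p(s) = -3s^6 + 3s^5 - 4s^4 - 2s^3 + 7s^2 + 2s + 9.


Apply the power rule term by term:
  d/ds(-3s^6) = -18s^5
  d/ds(3s^5) = 15s^4
  d/ds(-4s^4) = -16s^3
  d/ds(-2s^3) = -6s^2
  d/ds(7s^2) = 14s
  d/ds(2s) = 2
  d/ds(9) = 0
p'(s) = -18s^5 + 15s^4 - 16s^3 - 6s^2 + 14s + 2


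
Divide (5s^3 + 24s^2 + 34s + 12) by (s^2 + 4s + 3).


(5s^3 + 24s^2 + 34s + 12) / (s^2 + 4s + 3)
Step 1: 5s * (s^2 + 4s + 3) = 5s^3 + 20s^2 + 15s; subtract.
Step 2: 4 * (s^2 + 4s + 3) = 4s^2 + 16s + 12; subtract.
Quotient: 5s + 4, Remainder: 3s


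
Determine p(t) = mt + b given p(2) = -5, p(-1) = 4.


p(t) = mt + b. Using p(2)=-5, p(-1)=4:
m = (-5 - 4)/(2 + 1) = -9/3 = -3
b = -5 - m*(2) = -5 + 6 = 1
p(t) = -3t + 1


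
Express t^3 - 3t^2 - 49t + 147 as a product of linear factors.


Try integer roots (divisors of 147). t=-7: p(-7)=0.
Divide out (t + 7): quotient is t^2 - 10t + 21.
Factor the quadratic: (t - 7)(t - 3)
Result: (t + 7)(t - 7)(t - 3)


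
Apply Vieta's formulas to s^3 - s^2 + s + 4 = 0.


Monic cubic s^3+bs^2+cs+d=0: sum=-b, pairwise sum=c, product=-d.
b=-1, c=1, d=4
r1+r2+r3 = 1
r1r2+r1r3+r2r3 = 1
r1r2r3 = -4


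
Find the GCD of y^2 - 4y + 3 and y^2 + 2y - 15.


Factor each:
  y^2 - 4y + 3 = (y - 3)(y - 1)
  y^2 + 2y - 15 = (y - 3)(y + 5)
Common monic factor: y - 3


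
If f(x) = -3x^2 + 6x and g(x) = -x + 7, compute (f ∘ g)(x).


Substitute g(x) into f:
f(g(x)) = -3*(-x + 7)^2 + 6*(-x + 7)
(-x + 7)^2 = x^2 - 14x + 49
Expand and combine: -3x^2 + 36x - 105


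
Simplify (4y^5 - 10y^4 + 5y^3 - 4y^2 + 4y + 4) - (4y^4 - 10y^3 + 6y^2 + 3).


Distribute the minus sign:
  (4y^5 - 10y^4 + 5y^3 - 4y^2 + 4y + 4)
- (4y^4 - 10y^3 + 6y^2 + 3)
Negate second polynomial: -4y^4 + 10y^3 - 6y^2 - 3
Add: 4y^5 - 14y^4 + 15y^3 - 10y^2 + 4y + 1


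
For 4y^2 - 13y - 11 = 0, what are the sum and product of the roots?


For ay^2+by+c=0: sum = -b/a, product = c/a.
a=4, b=-13, c=-11
Sum = -(-13)/4 = 13/4
Product = (-11)/4 = -11/4


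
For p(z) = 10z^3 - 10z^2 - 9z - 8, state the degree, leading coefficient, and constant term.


Highest power of z is 3, with coefficient 10. Constant term is -8.
Degree = 3, leading coefficient = 10, constant term = -8


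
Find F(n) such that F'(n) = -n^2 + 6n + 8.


Reverse power rule on each term:
  ∫ -n^2 dn = -(1/3)n^3
  ∫ 6n dn = 3n^2
  ∫ 8 dn = 8n
F(n) = -(1/3)n^3 + 3n^2 + 8n + C


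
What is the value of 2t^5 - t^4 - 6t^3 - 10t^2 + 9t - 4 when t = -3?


Using direct substitution:
  2 * (-3)^5 = -486
  -1 * (-3)^4 = -81
  -6 * (-3)^3 = 162
  -10 * (-3)^2 = -90
  9 * (-3)^1 = -27
  constant: -4
Sum = -486 - 81 + 162 - 90 - 27 - 4 = -526


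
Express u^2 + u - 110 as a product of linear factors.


Roots satisfy r1 + r2 = -b/a = -1 and r1*r2 = c/a = -110.
So r1 = 10, r2 = -11.
u^2 + u - 110 = (u - r1)(u - r2) = (u - 10)(u + 11)


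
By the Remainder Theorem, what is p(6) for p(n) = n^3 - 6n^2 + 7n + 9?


By the Remainder Theorem, the remainder equals p(6):
  1*(6)^3 = 216
  -6*(6)^2 = -216
  7*(6)^1 = 42
  constant: 9
Sum: 216 - 216 + 42 + 9 = 51


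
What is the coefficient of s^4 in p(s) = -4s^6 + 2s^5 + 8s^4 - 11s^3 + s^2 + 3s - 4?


Read off the coefficient of s^4: 8


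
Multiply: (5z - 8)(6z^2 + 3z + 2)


Distribute each term of the first polynomial:
  (5z)(6z^2 + 3z + 2) = 30z^3 + 15z^2 + 10z
  (-8)(6z^2 + 3z + 2) = -48z^2 - 24z - 16
Sum: 30z^3 - 33z^2 - 14z - 16


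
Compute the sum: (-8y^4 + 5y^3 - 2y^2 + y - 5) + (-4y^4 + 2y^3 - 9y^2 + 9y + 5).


Align terms by degree and add:
  -8y^4 + 5y^3 - 2y^2 + y - 5
  -4y^4 + 2y^3 - 9y^2 + 9y + 5
= -12y^4 + 7y^3 - 11y^2 + 10y


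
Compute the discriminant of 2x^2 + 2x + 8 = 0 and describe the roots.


D = b^2 - 4ac = (2)^2 - 4(2)(8) = 4 - 64 = -60
Since D < 0: two complex conjugate roots (no real roots)


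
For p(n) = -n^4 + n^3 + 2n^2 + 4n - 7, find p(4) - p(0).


p(4) = -151
p(0) = -7
p(4) - p(0) = -151 + 7 = -144


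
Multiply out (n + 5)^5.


Expand (n + 5)^5 by repeated multiplication:
  (n + 5)^2 = n^2 + 10n + 25
  (n + 5)^3 = n^3 + 15n^2 + 75n + 125
  (n + 5)^4 = n^4 + 20n^3 + 150n^2 + 500n + 625
= n^5 + 25n^4 + 250n^3 + 1250n^2 + 3125n + 3125


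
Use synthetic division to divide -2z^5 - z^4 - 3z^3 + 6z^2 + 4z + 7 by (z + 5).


Synthetic division with c = -5. Coefficients: -2, -1, -3, 6, 4, 7
Bring down -2.
  -2 * -5 = 10; 10 - 1 = 9
  9 * -5 = -45; -45 - 3 = -48
  -48 * -5 = 240; 240 + 6 = 246
  246 * -5 = -1230; -1230 + 4 = -1226
  -1226 * -5 = 6130; 6130 + 7 = 6137
Quotient: -2z^4 + 9z^3 - 48z^2 + 246z - 1226, Remainder: 6137


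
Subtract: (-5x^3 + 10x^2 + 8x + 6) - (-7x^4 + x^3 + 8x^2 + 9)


Distribute the minus sign:
  (-5x^3 + 10x^2 + 8x + 6)
- (-7x^4 + x^3 + 8x^2 + 9)
Negate second polynomial: 7x^4 - x^3 - 8x^2 - 9
Add: 7x^4 - 6x^3 + 2x^2 + 8x - 3


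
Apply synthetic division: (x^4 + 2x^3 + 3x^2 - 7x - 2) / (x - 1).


Synthetic division with c = 1. Coefficients: 1, 2, 3, -7, -2
Bring down 1.
  1 * 1 = 1; 1 + 2 = 3
  3 * 1 = 3; 3 + 3 = 6
  6 * 1 = 6; 6 - 7 = -1
  -1 * 1 = -1; -1 - 2 = -3
Quotient: x^3 + 3x^2 + 6x - 1, Remainder: -3


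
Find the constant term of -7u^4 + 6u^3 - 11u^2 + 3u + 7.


Read off the constant term: 7


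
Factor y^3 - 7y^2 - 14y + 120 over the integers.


Try integer roots (divisors of 120). y=5: p(5)=0.
Divide out (y - 5): quotient is y^2 - 2y - 24.
Factor the quadratic: (y - 6)(y + 4)
Result: (y - 5)(y - 6)(y + 4)


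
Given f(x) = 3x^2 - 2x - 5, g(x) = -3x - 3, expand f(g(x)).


Substitute g(x) into f:
f(g(x)) = 3*(-3x - 3)^2 + (-2)*(-3x - 3) + (-5)
(-3x - 3)^2 = 9x^2 + 18x + 9
Expand and combine: 27x^2 + 60x + 28


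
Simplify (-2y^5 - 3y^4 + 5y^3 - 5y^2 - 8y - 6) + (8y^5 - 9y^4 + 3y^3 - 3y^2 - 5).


Align terms by degree and add:
  -2y^5 - 3y^4 + 5y^3 - 5y^2 - 8y - 6
+ 8y^5 - 9y^4 + 3y^3 - 3y^2 - 5
= 6y^5 - 12y^4 + 8y^3 - 8y^2 - 8y - 11


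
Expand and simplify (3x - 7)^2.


Expand (3x - 7)^2 by repeated multiplication:
= 9x^2 - 42x + 49


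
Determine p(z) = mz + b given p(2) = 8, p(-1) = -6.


p(z) = mz + b. Using p(2)=8, p(-1)=-6:
m = (8 + 6)/(2 + 1) = 14/3 = 14/3
b = 8 - m*(2) = 8 - 28/3 = -4/3
p(z) = (14/3)z - (4/3)


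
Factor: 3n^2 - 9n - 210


Roots satisfy r1 + r2 = -b/a = 3 and r1*r2 = c/a = -70.
So r1 = 10, r2 = -7.
3n^2 - 9n - 210 = 3(n - r1)(n - r2) = 3(n - 10)(n + 7)


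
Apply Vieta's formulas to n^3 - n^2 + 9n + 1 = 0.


Monic cubic n^3+bn^2+cn+d=0: sum=-b, pairwise sum=c, product=-d.
b=-1, c=9, d=1
r1+r2+r3 = 1
r1r2+r1r3+r2r3 = 9
r1r2r3 = -1


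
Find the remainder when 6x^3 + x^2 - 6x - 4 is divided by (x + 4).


By the Remainder Theorem, the remainder equals p(-4):
  6*(-4)^3 = -384
  1*(-4)^2 = 16
  -6*(-4)^1 = 24
  constant: -4
Sum: -384 + 16 + 24 - 4 = -348


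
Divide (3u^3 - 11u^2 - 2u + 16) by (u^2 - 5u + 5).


(3u^3 - 11u^2 - 2u + 16) / (u^2 - 5u + 5)
Step 1: 3u * (u^2 - 5u + 5) = 3u^3 - 15u^2 + 15u; subtract.
Step 2: 4 * (u^2 - 5u + 5) = 4u^2 - 20u + 20; subtract.
Quotient: 3u + 4, Remainder: 3u - 4


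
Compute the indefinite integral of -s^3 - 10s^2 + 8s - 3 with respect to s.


Reverse power rule on each term:
  ∫ -s^3 ds = -(1/4)s^4
  ∫ -10s^2 ds = -(10/3)s^3
  ∫ 8s ds = 4s^2
  ∫ -3 ds = -3s
F(s) = -(1/4)s^4 - (10/3)s^3 + 4s^2 - 3s + C


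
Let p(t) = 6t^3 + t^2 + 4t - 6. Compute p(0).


Using direct substitution:
  6 * (0)^3 = 0
  1 * (0)^2 = 0
  4 * (0)^1 = 0
  constant: -6
Sum = 0 + 0 + 0 - 6 = -6


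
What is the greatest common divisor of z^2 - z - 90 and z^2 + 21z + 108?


Factor each:
  z^2 - z - 90 = (z + 9)(z - 10)
  z^2 + 21z + 108 = (z + 9)(z + 12)
Common monic factor: z + 9


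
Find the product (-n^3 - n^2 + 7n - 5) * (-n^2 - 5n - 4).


Distribute each term of the first polynomial:
  (-n^3)(-n^2 - 5n - 4) = n^5 + 5n^4 + 4n^3
  (-n^2)(-n^2 - 5n - 4) = n^4 + 5n^3 + 4n^2
  (7n)(-n^2 - 5n - 4) = -7n^3 - 35n^2 - 28n
  (-5)(-n^2 - 5n - 4) = 5n^2 + 25n + 20
Sum: n^5 + 6n^4 + 2n^3 - 26n^2 - 3n + 20


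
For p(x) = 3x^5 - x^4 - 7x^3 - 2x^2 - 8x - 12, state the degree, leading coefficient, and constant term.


Highest power of x is 5, with coefficient 3. Constant term is -12.
Degree = 5, leading coefficient = 3, constant term = -12


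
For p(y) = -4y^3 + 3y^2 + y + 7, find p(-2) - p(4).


p(-2) = 49
p(4) = -197
p(-2) - p(4) = 49 + 197 = 246


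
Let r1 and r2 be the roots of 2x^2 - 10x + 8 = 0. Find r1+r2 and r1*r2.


For ax^2+bx+c=0: sum = -b/a, product = c/a.
a=2, b=-10, c=8
Sum = -(-10)/2 = 5
Product = (8)/2 = 4


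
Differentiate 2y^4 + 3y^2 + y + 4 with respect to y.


Apply the power rule term by term:
  d/dy(2y^4) = 8y^3
  d/dy(3y^2) = 6y
  d/dy(y) = 1
  d/dy(4) = 0
p'(y) = 8y^3 + 6y + 1


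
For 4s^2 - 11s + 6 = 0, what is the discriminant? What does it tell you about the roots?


D = b^2 - 4ac = (-11)^2 - 4(4)(6) = 121 - 96 = 25
Since D > 0: two distinct rational roots


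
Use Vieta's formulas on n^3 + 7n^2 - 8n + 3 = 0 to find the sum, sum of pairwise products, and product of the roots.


Monic cubic n^3+bn^2+cn+d=0: sum=-b, pairwise sum=c, product=-d.
b=7, c=-8, d=3
r1+r2+r3 = -7
r1r2+r1r3+r2r3 = -8
r1r2r3 = -3


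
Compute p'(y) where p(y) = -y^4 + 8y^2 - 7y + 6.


Apply the power rule term by term:
  d/dy(-y^4) = -4y^3
  d/dy(8y^2) = 16y
  d/dy(-7y) = -7
  d/dy(6) = 0
p'(y) = -4y^3 + 16y - 7


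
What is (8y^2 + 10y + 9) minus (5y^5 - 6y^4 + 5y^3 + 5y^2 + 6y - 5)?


Distribute the minus sign:
  (8y^2 + 10y + 9)
- (5y^5 - 6y^4 + 5y^3 + 5y^2 + 6y - 5)
Negate second polynomial: -5y^5 + 6y^4 - 5y^3 - 5y^2 - 6y + 5
Add: -5y^5 + 6y^4 - 5y^3 + 3y^2 + 4y + 14


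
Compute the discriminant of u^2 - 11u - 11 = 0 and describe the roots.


D = b^2 - 4ac = (-11)^2 - 4(1)(-11) = 121 + 44 = 165
Since D > 0: two distinct irrational roots


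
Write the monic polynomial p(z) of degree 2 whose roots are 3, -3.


p(z) = (z - 3)(z + 3)
Expand: z^2 - 9


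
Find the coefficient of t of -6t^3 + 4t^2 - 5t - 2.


Read off the coefficient of t: -5


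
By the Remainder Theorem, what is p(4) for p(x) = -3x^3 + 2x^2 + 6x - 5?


By the Remainder Theorem, the remainder equals p(4):
  -3*(4)^3 = -192
  2*(4)^2 = 32
  6*(4)^1 = 24
  constant: -5
Sum: -192 + 32 + 24 - 5 = -141


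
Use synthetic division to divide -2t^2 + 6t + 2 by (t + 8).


Synthetic division with c = -8. Coefficients: -2, 6, 2
Bring down -2.
  -2 * -8 = 16; 16 + 6 = 22
  22 * -8 = -176; -176 + 2 = -174
Quotient: -2t + 22, Remainder: -174


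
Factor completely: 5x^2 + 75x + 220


Roots satisfy r1 + r2 = -b/a = -15 and r1*r2 = c/a = 44.
So r1 = -11, r2 = -4.
5x^2 + 75x + 220 = 5(x - r1)(x - r2) = 5(x + 11)(x + 4)


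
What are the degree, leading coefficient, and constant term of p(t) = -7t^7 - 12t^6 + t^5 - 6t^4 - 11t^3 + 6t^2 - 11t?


Highest power of t is 7, with coefficient -7. Constant term is 0.
Degree = 7, leading coefficient = -7, constant term = 0


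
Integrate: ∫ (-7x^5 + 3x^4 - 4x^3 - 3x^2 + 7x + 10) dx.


Reverse power rule on each term:
  ∫ -7x^5 dx = -(7/6)x^6
  ∫ 3x^4 dx = (3/5)x^5
  ∫ -4x^3 dx = -x^4
  ∫ -3x^2 dx = -x^3
  ∫ 7x dx = (7/2)x^2
  ∫ 10 dx = 10x
F(x) = -(7/6)x^6 + (3/5)x^5 - x^4 - x^3 + (7/2)x^2 + 10x + C


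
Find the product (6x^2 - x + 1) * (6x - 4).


Distribute each term of the first polynomial:
  (6x^2)(6x - 4) = 36x^3 - 24x^2
  (-x)(6x - 4) = -6x^2 + 4x
  (1)(6x - 4) = 6x - 4
Sum: 36x^3 - 30x^2 + 10x - 4


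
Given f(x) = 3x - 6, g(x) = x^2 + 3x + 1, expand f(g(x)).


Substitute g(x) into f:
f(g(x)) = 3*(x^2 + 3x + 1) + (-6)
Expand and combine: 3x^2 + 9x - 3


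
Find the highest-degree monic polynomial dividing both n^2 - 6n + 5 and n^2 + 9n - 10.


Factor each:
  n^2 - 6n + 5 = (n - 1)(n - 5)
  n^2 + 9n - 10 = (n - 1)(n + 10)
Common monic factor: n - 1


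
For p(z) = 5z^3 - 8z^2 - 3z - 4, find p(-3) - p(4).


p(-3) = -202
p(4) = 176
p(-3) - p(4) = -202 - 176 = -378


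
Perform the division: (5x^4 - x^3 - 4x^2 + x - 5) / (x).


(5x^4 - x^3 - 4x^2 + x - 5) / (x)
Step 1: 5x^3 * (x) = 5x^4; subtract.
Step 2: -x^2 * (x) = -x^3; subtract.
Step 3: -4x * (x) = -4x^2; subtract.
Step 4: 1 * (x) = x; subtract.
Quotient: 5x^3 - x^2 - 4x + 1, Remainder: -5


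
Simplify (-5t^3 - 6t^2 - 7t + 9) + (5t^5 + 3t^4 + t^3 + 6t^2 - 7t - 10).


Align terms by degree and add:
  -5t^3 - 6t^2 - 7t + 9
+ 5t^5 + 3t^4 + t^3 + 6t^2 - 7t - 10
= 5t^5 + 3t^4 - 4t^3 - 14t - 1


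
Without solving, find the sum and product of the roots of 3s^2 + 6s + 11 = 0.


For as^2+bs+c=0: sum = -b/a, product = c/a.
a=3, b=6, c=11
Sum = -(6)/3 = -2
Product = (11)/3 = 11/3


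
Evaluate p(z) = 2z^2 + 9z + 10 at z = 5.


Using direct substitution:
  2 * (5)^2 = 50
  9 * (5)^1 = 45
  constant: 10
Sum = 50 + 45 + 10 = 105


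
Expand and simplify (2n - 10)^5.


Expand (2n - 10)^5 by repeated multiplication:
  (2n - 10)^2 = 4n^2 - 40n + 100
  (2n - 10)^3 = 8n^3 - 120n^2 + 600n - 1000
  (2n - 10)^4 = 16n^4 - 320n^3 + 2400n^2 - 8000n + 10000
= 32n^5 - 800n^4 + 8000n^3 - 40000n^2 + 100000n - 100000


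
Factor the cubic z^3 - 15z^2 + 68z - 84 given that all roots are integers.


Try integer roots (divisors of -84). z=7: p(7)=0.
Divide out (z - 7): quotient is z^2 - 8z + 12.
Factor the quadratic: (z - 6)(z - 2)
Result: (z - 7)(z - 6)(z - 2)


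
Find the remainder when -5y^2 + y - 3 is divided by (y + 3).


By the Remainder Theorem, the remainder equals p(-3):
  -5*(-3)^2 = -45
  1*(-3)^1 = -3
  constant: -3
Sum: -45 - 3 - 3 = -51


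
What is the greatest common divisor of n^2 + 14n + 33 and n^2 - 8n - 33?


Factor each:
  n^2 + 14n + 33 = (n + 3)(n + 11)
  n^2 - 8n - 33 = (n + 3)(n - 11)
Common monic factor: n + 3


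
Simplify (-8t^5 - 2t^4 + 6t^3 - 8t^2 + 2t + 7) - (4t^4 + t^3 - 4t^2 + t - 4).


Distribute the minus sign:
  (-8t^5 - 2t^4 + 6t^3 - 8t^2 + 2t + 7)
- (4t^4 + t^3 - 4t^2 + t - 4)
Negate second polynomial: -4t^4 - t^3 + 4t^2 - t + 4
Add: -8t^5 - 6t^4 + 5t^3 - 4t^2 + t + 11


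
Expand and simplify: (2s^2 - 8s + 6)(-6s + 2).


Distribute each term of the first polynomial:
  (2s^2)(-6s + 2) = -12s^3 + 4s^2
  (-8s)(-6s + 2) = 48s^2 - 16s
  (6)(-6s + 2) = -36s + 12
Sum: -12s^3 + 52s^2 - 52s + 12


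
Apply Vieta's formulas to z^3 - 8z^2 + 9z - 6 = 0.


Monic cubic z^3+bz^2+cz+d=0: sum=-b, pairwise sum=c, product=-d.
b=-8, c=9, d=-6
r1+r2+r3 = 8
r1r2+r1r3+r2r3 = 9
r1r2r3 = 6


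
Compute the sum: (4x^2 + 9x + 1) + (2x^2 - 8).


Align terms by degree and add:
  4x^2 + 9x + 1
+ 2x^2 - 8
= 6x^2 + 9x - 7


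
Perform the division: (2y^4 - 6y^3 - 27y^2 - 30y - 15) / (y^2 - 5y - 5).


(2y^4 - 6y^3 - 27y^2 - 30y - 15) / (y^2 - 5y - 5)
Step 1: 2y^2 * (y^2 - 5y - 5) = 2y^4 - 10y^3 - 10y^2; subtract.
Step 2: 4y * (y^2 - 5y - 5) = 4y^3 - 20y^2 - 20y; subtract.
Step 3: 3 * (y^2 - 5y - 5) = 3y^2 - 15y - 15; subtract.
Quotient: 2y^2 + 4y + 3, Remainder: 5y


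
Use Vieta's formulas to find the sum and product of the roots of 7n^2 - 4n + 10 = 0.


For an^2+bn+c=0: sum = -b/a, product = c/a.
a=7, b=-4, c=10
Sum = -(-4)/7 = 4/7
Product = (10)/7 = 10/7


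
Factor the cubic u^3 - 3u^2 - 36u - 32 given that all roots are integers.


Try integer roots (divisors of -32). u=-4: p(-4)=0.
Divide out (u + 4): quotient is u^2 - 7u - 8.
Factor the quadratic: (u - 8)(u + 1)
Result: (u + 4)(u - 8)(u + 1)


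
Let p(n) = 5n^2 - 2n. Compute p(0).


Using direct substitution:
  5 * (0)^2 = 0
  -2 * (0)^1 = 0
  constant: 0
Sum = 0 + 0 + 0 = 0


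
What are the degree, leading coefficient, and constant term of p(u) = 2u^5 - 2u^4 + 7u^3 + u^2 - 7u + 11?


Highest power of u is 5, with coefficient 2. Constant term is 11.
Degree = 5, leading coefficient = 2, constant term = 11


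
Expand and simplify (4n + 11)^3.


Expand (4n + 11)^3 by repeated multiplication:
  (4n + 11)^2 = 16n^2 + 88n + 121
= 64n^3 + 528n^2 + 1452n + 1331


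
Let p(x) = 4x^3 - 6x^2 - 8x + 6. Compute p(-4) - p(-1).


p(-4) = -314
p(-1) = 4
p(-4) - p(-1) = -314 - 4 = -318


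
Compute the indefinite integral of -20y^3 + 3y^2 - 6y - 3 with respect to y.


Reverse power rule on each term:
  ∫ -20y^3 dy = -5y^4
  ∫ 3y^2 dy = y^3
  ∫ -6y dy = -3y^2
  ∫ -3 dy = -3y
F(y) = -5y^4 + y^3 - 3y^2 - 3y + C


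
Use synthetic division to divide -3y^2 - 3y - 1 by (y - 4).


Synthetic division with c = 4. Coefficients: -3, -3, -1
Bring down -3.
  -3 * 4 = -12; -12 - 3 = -15
  -15 * 4 = -60; -60 - 1 = -61
Quotient: -3y - 15, Remainder: -61


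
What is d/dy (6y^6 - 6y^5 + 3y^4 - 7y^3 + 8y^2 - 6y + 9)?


Apply the power rule term by term:
  d/dy(6y^6) = 36y^5
  d/dy(-6y^5) = -30y^4
  d/dy(3y^4) = 12y^3
  d/dy(-7y^3) = -21y^2
  d/dy(8y^2) = 16y
  d/dy(-6y) = -6
  d/dy(9) = 0
p'(y) = 36y^5 - 30y^4 + 12y^3 - 21y^2 + 16y - 6


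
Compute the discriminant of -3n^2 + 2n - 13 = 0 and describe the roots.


D = b^2 - 4ac = (2)^2 - 4(-3)(-13) = 4 - 156 = -152
Since D < 0: two complex conjugate roots (no real roots)


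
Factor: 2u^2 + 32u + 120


Roots satisfy r1 + r2 = -b/a = -16 and r1*r2 = c/a = 60.
So r1 = -10, r2 = -6.
2u^2 + 32u + 120 = 2(u - r1)(u - r2) = 2(u + 10)(u + 6)


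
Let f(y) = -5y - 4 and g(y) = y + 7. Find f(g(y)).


Substitute g(y) into f:
f(g(y)) = -5*(y + 7) + (-4)
Expand and combine: -5y - 39


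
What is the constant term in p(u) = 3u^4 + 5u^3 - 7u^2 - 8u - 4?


Read off the constant term: -4


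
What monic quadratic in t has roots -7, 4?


p(t) = (t + 7)(t - 4)
Expand: t^2 + 3t - 28


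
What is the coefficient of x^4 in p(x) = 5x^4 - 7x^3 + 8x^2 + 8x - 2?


Read off the coefficient of x^4: 5


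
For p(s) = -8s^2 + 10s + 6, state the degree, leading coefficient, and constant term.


Highest power of s is 2, with coefficient -8. Constant term is 6.
Degree = 2, leading coefficient = -8, constant term = 6


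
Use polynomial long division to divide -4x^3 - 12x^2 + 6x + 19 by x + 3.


(-4x^3 - 12x^2 + 6x + 19) / (x + 3)
Step 1: -4x^2 * (x + 3) = -4x^3 - 12x^2; subtract.
Step 2: 0 * (x + 3) = 0; subtract.
Step 3: 6 * (x + 3) = 6x + 18; subtract.
Quotient: -4x^2 + 6, Remainder: 1


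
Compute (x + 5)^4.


Expand (x + 5)^4 by repeated multiplication:
  (x + 5)^2 = x^2 + 10x + 25
  (x + 5)^3 = x^3 + 15x^2 + 75x + 125
= x^4 + 20x^3 + 150x^2 + 500x + 625


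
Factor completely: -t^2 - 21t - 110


Roots satisfy r1 + r2 = -b/a = -21 and r1*r2 = c/a = 110.
So r1 = -11, r2 = -10.
-t^2 - 21t - 110 = -(t - r1)(t - r2) = -(t + 11)(t + 10)


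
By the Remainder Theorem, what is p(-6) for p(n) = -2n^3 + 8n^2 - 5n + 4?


By the Remainder Theorem, the remainder equals p(-6):
  -2*(-6)^3 = 432
  8*(-6)^2 = 288
  -5*(-6)^1 = 30
  constant: 4
Sum: 432 + 288 + 30 + 4 = 754


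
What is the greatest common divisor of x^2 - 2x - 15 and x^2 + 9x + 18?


Factor each:
  x^2 - 2x - 15 = (x + 3)(x - 5)
  x^2 + 9x + 18 = (x + 3)(x + 6)
Common monic factor: x + 3


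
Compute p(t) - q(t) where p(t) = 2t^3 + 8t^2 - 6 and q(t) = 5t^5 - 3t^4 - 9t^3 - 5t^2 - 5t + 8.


Distribute the minus sign:
  (2t^3 + 8t^2 - 6)
- (5t^5 - 3t^4 - 9t^3 - 5t^2 - 5t + 8)
Negate second polynomial: -5t^5 + 3t^4 + 9t^3 + 5t^2 + 5t - 8
Add: -5t^5 + 3t^4 + 11t^3 + 13t^2 + 5t - 14


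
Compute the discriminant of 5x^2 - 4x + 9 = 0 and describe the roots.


D = b^2 - 4ac = (-4)^2 - 4(5)(9) = 16 - 180 = -164
Since D < 0: two complex conjugate roots (no real roots)


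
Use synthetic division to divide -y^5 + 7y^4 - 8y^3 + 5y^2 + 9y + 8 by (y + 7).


Synthetic division with c = -7. Coefficients: -1, 7, -8, 5, 9, 8
Bring down -1.
  -1 * -7 = 7; 7 + 7 = 14
  14 * -7 = -98; -98 - 8 = -106
  -106 * -7 = 742; 742 + 5 = 747
  747 * -7 = -5229; -5229 + 9 = -5220
  -5220 * -7 = 36540; 36540 + 8 = 36548
Quotient: -y^4 + 14y^3 - 106y^2 + 747y - 5220, Remainder: 36548


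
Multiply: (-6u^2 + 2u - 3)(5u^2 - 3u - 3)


Distribute each term of the first polynomial:
  (-6u^2)(5u^2 - 3u - 3) = -30u^4 + 18u^3 + 18u^2
  (2u)(5u^2 - 3u - 3) = 10u^3 - 6u^2 - 6u
  (-3)(5u^2 - 3u - 3) = -15u^2 + 9u + 9
Sum: -30u^4 + 28u^3 - 3u^2 + 3u + 9


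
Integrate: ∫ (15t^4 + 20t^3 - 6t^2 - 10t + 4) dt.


Reverse power rule on each term:
  ∫ 15t^4 dt = 3t^5
  ∫ 20t^3 dt = 5t^4
  ∫ -6t^2 dt = -2t^3
  ∫ -10t dt = -5t^2
  ∫ 4 dt = 4t
F(t) = 3t^5 + 5t^4 - 2t^3 - 5t^2 + 4t + C


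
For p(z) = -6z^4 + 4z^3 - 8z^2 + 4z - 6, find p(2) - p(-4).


p(2) = -94
p(-4) = -1942
p(2) - p(-4) = -94 + 1942 = 1848


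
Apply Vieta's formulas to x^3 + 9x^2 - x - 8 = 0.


Monic cubic x^3+bx^2+cx+d=0: sum=-b, pairwise sum=c, product=-d.
b=9, c=-1, d=-8
r1+r2+r3 = -9
r1r2+r1r3+r2r3 = -1
r1r2r3 = 8


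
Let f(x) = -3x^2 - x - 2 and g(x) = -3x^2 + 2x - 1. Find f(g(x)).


Substitute g(x) into f:
f(g(x)) = -3*(-3x^2 + 2x - 1)^2 + (-1)*(-3x^2 + 2x - 1) + (-2)
(-3x^2 + 2x - 1)^2 = 9x^4 - 12x^3 + 10x^2 - 4x + 1
Expand and combine: -27x^4 + 36x^3 - 27x^2 + 10x - 4


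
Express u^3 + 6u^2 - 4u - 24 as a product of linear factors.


Try integer roots (divisors of -24). u=-6: p(-6)=0.
Divide out (u + 6): quotient is u^2 - 4.
Factor the quadratic: (u - 2)(u + 2)
Result: (u + 6)(u - 2)(u + 2)


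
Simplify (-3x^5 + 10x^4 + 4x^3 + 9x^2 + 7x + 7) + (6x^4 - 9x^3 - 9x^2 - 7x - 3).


Align terms by degree and add:
  -3x^5 + 10x^4 + 4x^3 + 9x^2 + 7x + 7
+ 6x^4 - 9x^3 - 9x^2 - 7x - 3
= -3x^5 + 16x^4 - 5x^3 + 4


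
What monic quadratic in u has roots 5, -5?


p(u) = (u - 5)(u + 5)
Expand: u^2 - 25


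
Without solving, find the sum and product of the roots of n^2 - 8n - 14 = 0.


For an^2+bn+c=0: sum = -b/a, product = c/a.
a=1, b=-8, c=-14
Sum = -(-8)/1 = 8
Product = (-14)/1 = -14


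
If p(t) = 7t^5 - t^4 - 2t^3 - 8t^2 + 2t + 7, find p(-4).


Using direct substitution:
  7 * (-4)^5 = -7168
  -1 * (-4)^4 = -256
  -2 * (-4)^3 = 128
  -8 * (-4)^2 = -128
  2 * (-4)^1 = -8
  constant: 7
Sum = -7168 - 256 + 128 - 128 - 8 + 7 = -7425


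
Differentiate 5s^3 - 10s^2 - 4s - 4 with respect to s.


Apply the power rule term by term:
  d/ds(5s^3) = 15s^2
  d/ds(-10s^2) = -20s
  d/ds(-4s) = -4
  d/ds(-4) = 0
p'(s) = 15s^2 - 20s - 4


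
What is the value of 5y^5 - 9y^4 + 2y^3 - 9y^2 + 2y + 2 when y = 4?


Using direct substitution:
  5 * (4)^5 = 5120
  -9 * (4)^4 = -2304
  2 * (4)^3 = 128
  -9 * (4)^2 = -144
  2 * (4)^1 = 8
  constant: 2
Sum = 5120 - 2304 + 128 - 144 + 8 + 2 = 2810


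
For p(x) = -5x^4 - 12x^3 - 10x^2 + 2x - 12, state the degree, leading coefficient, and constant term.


Highest power of x is 4, with coefficient -5. Constant term is -12.
Degree = 4, leading coefficient = -5, constant term = -12


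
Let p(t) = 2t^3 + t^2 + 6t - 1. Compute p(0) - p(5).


p(0) = -1
p(5) = 304
p(0) - p(5) = -1 - 304 = -305


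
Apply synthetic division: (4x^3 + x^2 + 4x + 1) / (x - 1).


Synthetic division with c = 1. Coefficients: 4, 1, 4, 1
Bring down 4.
  4 * 1 = 4; 4 + 1 = 5
  5 * 1 = 5; 5 + 4 = 9
  9 * 1 = 9; 9 + 1 = 10
Quotient: 4x^2 + 5x + 9, Remainder: 10


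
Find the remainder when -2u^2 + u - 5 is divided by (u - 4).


By the Remainder Theorem, the remainder equals p(4):
  -2*(4)^2 = -32
  1*(4)^1 = 4
  constant: -5
Sum: -32 + 4 - 5 = -33


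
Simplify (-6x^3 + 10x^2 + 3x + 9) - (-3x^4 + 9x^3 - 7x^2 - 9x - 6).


Distribute the minus sign:
  (-6x^3 + 10x^2 + 3x + 9)
- (-3x^4 + 9x^3 - 7x^2 - 9x - 6)
Negate second polynomial: 3x^4 - 9x^3 + 7x^2 + 9x + 6
Add: 3x^4 - 15x^3 + 17x^2 + 12x + 15


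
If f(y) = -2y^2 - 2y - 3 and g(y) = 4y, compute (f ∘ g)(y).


Substitute g(y) into f:
f(g(y)) = -2*(4y)^2 + (-2)*(4y) + (-3)
(4y)^2 = 16y^2
Expand and combine: -32y^2 - 8y - 3


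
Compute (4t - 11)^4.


Expand (4t - 11)^4 by repeated multiplication:
  (4t - 11)^2 = 16t^2 - 88t + 121
  (4t - 11)^3 = 64t^3 - 528t^2 + 1452t - 1331
= 256t^4 - 2816t^3 + 11616t^2 - 21296t + 14641


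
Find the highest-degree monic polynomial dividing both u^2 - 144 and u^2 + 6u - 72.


Factor each:
  u^2 - 144 = (u + 12)(u - 12)
  u^2 + 6u - 72 = (u + 12)(u - 6)
Common monic factor: u + 12


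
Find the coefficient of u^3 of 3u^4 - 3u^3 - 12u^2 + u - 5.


Read off the coefficient of u^3: -3


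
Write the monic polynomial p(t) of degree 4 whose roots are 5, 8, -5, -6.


p(t) = (t - 5)(t - 8)(t + 5)(t + 6)
Expand: t^4 - 2t^3 - 73t^2 + 50t + 1200


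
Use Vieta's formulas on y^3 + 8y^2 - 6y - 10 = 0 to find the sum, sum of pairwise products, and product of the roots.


Monic cubic y^3+by^2+cy+d=0: sum=-b, pairwise sum=c, product=-d.
b=8, c=-6, d=-10
r1+r2+r3 = -8
r1r2+r1r3+r2r3 = -6
r1r2r3 = 10


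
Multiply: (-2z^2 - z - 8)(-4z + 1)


Distribute each term of the first polynomial:
  (-2z^2)(-4z + 1) = 8z^3 - 2z^2
  (-z)(-4z + 1) = 4z^2 - z
  (-8)(-4z + 1) = 32z - 8
Sum: 8z^3 + 2z^2 + 31z - 8


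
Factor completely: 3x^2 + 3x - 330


Roots satisfy r1 + r2 = -b/a = -1 and r1*r2 = c/a = -110.
So r1 = -11, r2 = 10.
3x^2 + 3x - 330 = 3(x - r1)(x - r2) = 3(x + 11)(x - 10)


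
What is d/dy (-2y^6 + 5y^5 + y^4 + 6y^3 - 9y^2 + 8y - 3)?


Apply the power rule term by term:
  d/dy(-2y^6) = -12y^5
  d/dy(5y^5) = 25y^4
  d/dy(y^4) = 4y^3
  d/dy(6y^3) = 18y^2
  d/dy(-9y^2) = -18y
  d/dy(8y) = 8
  d/dy(-3) = 0
p'(y) = -12y^5 + 25y^4 + 4y^3 + 18y^2 - 18y + 8


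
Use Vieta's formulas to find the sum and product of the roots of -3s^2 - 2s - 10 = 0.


For as^2+bs+c=0: sum = -b/a, product = c/a.
a=-3, b=-2, c=-10
Sum = -(-2)/-3 = -2/3
Product = (-10)/-3 = 10/3


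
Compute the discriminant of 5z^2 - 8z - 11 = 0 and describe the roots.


D = b^2 - 4ac = (-8)^2 - 4(5)(-11) = 64 + 220 = 284
Since D > 0: two distinct irrational roots


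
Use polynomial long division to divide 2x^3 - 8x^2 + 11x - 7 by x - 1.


(2x^3 - 8x^2 + 11x - 7) / (x - 1)
Step 1: 2x^2 * (x - 1) = 2x^3 - 2x^2; subtract.
Step 2: -6x * (x - 1) = -6x^2 + 6x; subtract.
Step 3: 5 * (x - 1) = 5x - 5; subtract.
Quotient: 2x^2 - 6x + 5, Remainder: -2


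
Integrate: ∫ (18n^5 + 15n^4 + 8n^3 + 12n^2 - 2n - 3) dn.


Reverse power rule on each term:
  ∫ 18n^5 dn = 3n^6
  ∫ 15n^4 dn = 3n^5
  ∫ 8n^3 dn = 2n^4
  ∫ 12n^2 dn = 4n^3
  ∫ -2n dn = -n^2
  ∫ -3 dn = -3n
F(n) = 3n^6 + 3n^5 + 2n^4 + 4n^3 - n^2 - 3n + C


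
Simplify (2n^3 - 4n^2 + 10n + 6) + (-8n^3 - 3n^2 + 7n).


Align terms by degree and add:
  2n^3 - 4n^2 + 10n + 6
  -8n^3 - 3n^2 + 7n
= -6n^3 - 7n^2 + 17n + 6


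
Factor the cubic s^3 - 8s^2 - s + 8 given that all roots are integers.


Try integer roots (divisors of 8). s=8: p(8)=0.
Divide out (s - 8): quotient is s^2 - 1.
Factor the quadratic: (s + 1)(s - 1)
Result: (s - 8)(s + 1)(s - 1)


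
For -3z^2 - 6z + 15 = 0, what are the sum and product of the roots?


For az^2+bz+c=0: sum = -b/a, product = c/a.
a=-3, b=-6, c=15
Sum = -(-6)/-3 = -2
Product = (15)/-3 = -5


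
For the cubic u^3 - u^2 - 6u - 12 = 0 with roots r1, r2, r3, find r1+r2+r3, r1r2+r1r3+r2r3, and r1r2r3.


Monic cubic u^3+bu^2+cu+d=0: sum=-b, pairwise sum=c, product=-d.
b=-1, c=-6, d=-12
r1+r2+r3 = 1
r1r2+r1r3+r2r3 = -6
r1r2r3 = 12


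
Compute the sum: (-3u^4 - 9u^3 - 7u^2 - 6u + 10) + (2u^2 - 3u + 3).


Align terms by degree and add:
  -3u^4 - 9u^3 - 7u^2 - 6u + 10
+ 2u^2 - 3u + 3
= -3u^4 - 9u^3 - 5u^2 - 9u + 13


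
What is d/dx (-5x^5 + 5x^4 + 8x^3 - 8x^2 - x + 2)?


Apply the power rule term by term:
  d/dx(-5x^5) = -25x^4
  d/dx(5x^4) = 20x^3
  d/dx(8x^3) = 24x^2
  d/dx(-8x^2) = -16x
  d/dx(-x) = -1
  d/dx(2) = 0
p'(x) = -25x^4 + 20x^3 + 24x^2 - 16x - 1


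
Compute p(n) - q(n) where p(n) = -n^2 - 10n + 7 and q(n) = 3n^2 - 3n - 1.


Distribute the minus sign:
  (-n^2 - 10n + 7)
- (3n^2 - 3n - 1)
Negate second polynomial: -3n^2 + 3n + 1
Add: -4n^2 - 7n + 8


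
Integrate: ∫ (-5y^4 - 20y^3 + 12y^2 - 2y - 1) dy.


Reverse power rule on each term:
  ∫ -5y^4 dy = -y^5
  ∫ -20y^3 dy = -5y^4
  ∫ 12y^2 dy = 4y^3
  ∫ -2y dy = -y^2
  ∫ -1 dy = -y
F(y) = -y^5 - 5y^4 + 4y^3 - y^2 - y + C


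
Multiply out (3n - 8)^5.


Expand (3n - 8)^5 by repeated multiplication:
  (3n - 8)^2 = 9n^2 - 48n + 64
  (3n - 8)^3 = 27n^3 - 216n^2 + 576n - 512
  (3n - 8)^4 = 81n^4 - 864n^3 + 3456n^2 - 6144n + 4096
= 243n^5 - 3240n^4 + 17280n^3 - 46080n^2 + 61440n - 32768


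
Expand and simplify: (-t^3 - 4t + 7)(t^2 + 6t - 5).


Distribute each term of the first polynomial:
  (-t^3)(t^2 + 6t - 5) = -t^5 - 6t^4 + 5t^3
  (-4t)(t^2 + 6t - 5) = -4t^3 - 24t^2 + 20t
  (7)(t^2 + 6t - 5) = 7t^2 + 42t - 35
Sum: -t^5 - 6t^4 + t^3 - 17t^2 + 62t - 35


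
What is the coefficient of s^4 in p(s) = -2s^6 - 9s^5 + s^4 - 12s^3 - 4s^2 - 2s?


Read off the coefficient of s^4: 1


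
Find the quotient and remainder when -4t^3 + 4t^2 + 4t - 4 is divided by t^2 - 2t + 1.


(-4t^3 + 4t^2 + 4t - 4) / (t^2 - 2t + 1)
Step 1: -4t * (t^2 - 2t + 1) = -4t^3 + 8t^2 - 4t; subtract.
Step 2: -4 * (t^2 - 2t + 1) = -4t^2 + 8t - 4; subtract.
Quotient: -4t - 4, Remainder: 0


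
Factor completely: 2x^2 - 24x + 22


Roots satisfy r1 + r2 = -b/a = 12 and r1*r2 = c/a = 11.
So r1 = 1, r2 = 11.
2x^2 - 24x + 22 = 2(x - r1)(x - r2) = 2(x - 1)(x - 11)


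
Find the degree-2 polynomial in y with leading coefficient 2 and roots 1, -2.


p(y) = 2(y - 1)(y + 2)
Expand: 2y^2 + 2y - 4


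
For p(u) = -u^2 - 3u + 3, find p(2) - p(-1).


p(2) = -7
p(-1) = 5
p(2) - p(-1) = -7 - 5 = -12


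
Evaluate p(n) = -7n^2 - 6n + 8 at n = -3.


Using direct substitution:
  -7 * (-3)^2 = -63
  -6 * (-3)^1 = 18
  constant: 8
Sum = -63 + 18 + 8 = -37


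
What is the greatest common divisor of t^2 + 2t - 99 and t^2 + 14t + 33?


Factor each:
  t^2 + 2t - 99 = (t + 11)(t - 9)
  t^2 + 14t + 33 = (t + 11)(t + 3)
Common monic factor: t + 11


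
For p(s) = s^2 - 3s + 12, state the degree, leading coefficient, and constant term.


Highest power of s is 2, with coefficient 1. Constant term is 12.
Degree = 2, leading coefficient = 1, constant term = 12


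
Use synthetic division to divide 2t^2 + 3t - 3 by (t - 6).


Synthetic division with c = 6. Coefficients: 2, 3, -3
Bring down 2.
  2 * 6 = 12; 12 + 3 = 15
  15 * 6 = 90; 90 - 3 = 87
Quotient: 2t + 15, Remainder: 87


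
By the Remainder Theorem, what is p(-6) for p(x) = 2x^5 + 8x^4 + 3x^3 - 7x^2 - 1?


By the Remainder Theorem, the remainder equals p(-6):
  2*(-6)^5 = -15552
  8*(-6)^4 = 10368
  3*(-6)^3 = -648
  -7*(-6)^2 = -252
  0*(-6)^1 = 0
  constant: -1
Sum: -15552 + 10368 - 648 - 252 + 0 - 1 = -6085


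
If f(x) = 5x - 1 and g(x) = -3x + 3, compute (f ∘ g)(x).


Substitute g(x) into f:
f(g(x)) = 5*(-3x + 3) + (-1)
Expand and combine: -15x + 14


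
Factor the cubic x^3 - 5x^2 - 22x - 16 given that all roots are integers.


Try integer roots (divisors of -16). x=-1: p(-1)=0.
Divide out (x + 1): quotient is x^2 - 6x - 16.
Factor the quadratic: (x + 2)(x - 8)
Result: (x + 1)(x + 2)(x - 8)


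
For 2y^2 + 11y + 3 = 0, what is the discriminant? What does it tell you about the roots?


D = b^2 - 4ac = (11)^2 - 4(2)(3) = 121 - 24 = 97
Since D > 0: two distinct irrational roots


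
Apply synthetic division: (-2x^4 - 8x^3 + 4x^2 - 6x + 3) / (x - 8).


Synthetic division with c = 8. Coefficients: -2, -8, 4, -6, 3
Bring down -2.
  -2 * 8 = -16; -16 - 8 = -24
  -24 * 8 = -192; -192 + 4 = -188
  -188 * 8 = -1504; -1504 - 6 = -1510
  -1510 * 8 = -12080; -12080 + 3 = -12077
Quotient: -2x^3 - 24x^2 - 188x - 1510, Remainder: -12077


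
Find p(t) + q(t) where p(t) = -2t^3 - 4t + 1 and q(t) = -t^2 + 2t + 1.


Align terms by degree and add:
  -2t^3 - 4t + 1
  -t^2 + 2t + 1
= -2t^3 - t^2 - 2t + 2


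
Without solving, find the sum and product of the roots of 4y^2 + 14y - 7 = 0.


For ay^2+by+c=0: sum = -b/a, product = c/a.
a=4, b=14, c=-7
Sum = -(14)/4 = -7/2
Product = (-7)/4 = -7/4


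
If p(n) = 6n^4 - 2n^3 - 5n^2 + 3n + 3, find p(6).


Using direct substitution:
  6 * (6)^4 = 7776
  -2 * (6)^3 = -432
  -5 * (6)^2 = -180
  3 * (6)^1 = 18
  constant: 3
Sum = 7776 - 432 - 180 + 18 + 3 = 7185


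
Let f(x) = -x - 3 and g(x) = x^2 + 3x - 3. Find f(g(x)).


Substitute g(x) into f:
f(g(x)) = -1*(x^2 + 3x - 3) + (-3)
Expand and combine: -x^2 - 3x


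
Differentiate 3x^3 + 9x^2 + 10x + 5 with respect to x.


Apply the power rule term by term:
  d/dx(3x^3) = 9x^2
  d/dx(9x^2) = 18x
  d/dx(10x) = 10
  d/dx(5) = 0
p'(x) = 9x^2 + 18x + 10


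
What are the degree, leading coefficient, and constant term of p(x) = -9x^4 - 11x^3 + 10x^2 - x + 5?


Highest power of x is 4, with coefficient -9. Constant term is 5.
Degree = 4, leading coefficient = -9, constant term = 5


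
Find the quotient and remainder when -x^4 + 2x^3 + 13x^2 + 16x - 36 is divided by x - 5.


(-x^4 + 2x^3 + 13x^2 + 16x - 36) / (x - 5)
Step 1: -x^3 * (x - 5) = -x^4 + 5x^3; subtract.
Step 2: -3x^2 * (x - 5) = -3x^3 + 15x^2; subtract.
Step 3: -2x * (x - 5) = -2x^2 + 10x; subtract.
Step 4: 6 * (x - 5) = 6x - 30; subtract.
Quotient: -x^3 - 3x^2 - 2x + 6, Remainder: -6


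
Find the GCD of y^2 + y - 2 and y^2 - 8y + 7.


Factor each:
  y^2 + y - 2 = (y - 1)(y + 2)
  y^2 - 8y + 7 = (y - 1)(y - 7)
Common monic factor: y - 1


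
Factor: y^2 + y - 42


Roots satisfy r1 + r2 = -b/a = -1 and r1*r2 = c/a = -42.
So r1 = -7, r2 = 6.
y^2 + y - 42 = (y - r1)(y - r2) = (y + 7)(y - 6)


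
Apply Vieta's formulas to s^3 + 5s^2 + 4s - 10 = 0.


Monic cubic s^3+bs^2+cs+d=0: sum=-b, pairwise sum=c, product=-d.
b=5, c=4, d=-10
r1+r2+r3 = -5
r1r2+r1r3+r2r3 = 4
r1r2r3 = 10


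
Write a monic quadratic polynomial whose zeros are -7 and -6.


p(y) = (y + 7)(y + 6)
Expand: y^2 + 13y + 42


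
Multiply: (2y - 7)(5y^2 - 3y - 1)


Distribute each term of the first polynomial:
  (2y)(5y^2 - 3y - 1) = 10y^3 - 6y^2 - 2y
  (-7)(5y^2 - 3y - 1) = -35y^2 + 21y + 7
Sum: 10y^3 - 41y^2 + 19y + 7


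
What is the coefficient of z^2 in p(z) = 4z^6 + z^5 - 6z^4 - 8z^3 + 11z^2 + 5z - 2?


Read off the coefficient of z^2: 11


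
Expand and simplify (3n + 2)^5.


Expand (3n + 2)^5 by repeated multiplication:
  (3n + 2)^2 = 9n^2 + 12n + 4
  (3n + 2)^3 = 27n^3 + 54n^2 + 36n + 8
  (3n + 2)^4 = 81n^4 + 216n^3 + 216n^2 + 96n + 16
= 243n^5 + 810n^4 + 1080n^3 + 720n^2 + 240n + 32


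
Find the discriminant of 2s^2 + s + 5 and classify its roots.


D = b^2 - 4ac = (1)^2 - 4(2)(5) = 1 - 40 = -39
Since D < 0: two complex conjugate roots (no real roots)


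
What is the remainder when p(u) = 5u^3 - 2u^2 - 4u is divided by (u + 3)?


By the Remainder Theorem, the remainder equals p(-3):
  5*(-3)^3 = -135
  -2*(-3)^2 = -18
  -4*(-3)^1 = 12
  constant: 0
Sum: -135 - 18 + 12 + 0 = -141


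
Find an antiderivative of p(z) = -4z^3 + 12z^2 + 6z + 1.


Reverse power rule on each term:
  ∫ -4z^3 dz = -z^4
  ∫ 12z^2 dz = 4z^3
  ∫ 6z dz = 3z^2
  ∫ 1 dz = z
F(z) = -z^4 + 4z^3 + 3z^2 + z + C


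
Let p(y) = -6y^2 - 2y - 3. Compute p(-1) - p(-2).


p(-1) = -7
p(-2) = -23
p(-1) - p(-2) = -7 + 23 = 16


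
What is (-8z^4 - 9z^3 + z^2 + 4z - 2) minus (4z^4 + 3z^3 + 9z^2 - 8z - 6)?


Distribute the minus sign:
  (-8z^4 - 9z^3 + z^2 + 4z - 2)
- (4z^4 + 3z^3 + 9z^2 - 8z - 6)
Negate second polynomial: -4z^4 - 3z^3 - 9z^2 + 8z + 6
Add: -12z^4 - 12z^3 - 8z^2 + 12z + 4


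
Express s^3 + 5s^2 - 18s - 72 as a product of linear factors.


Try integer roots (divisors of -72). s=-3: p(-3)=0.
Divide out (s + 3): quotient is s^2 + 2s - 24.
Factor the quadratic: (s + 6)(s - 4)
Result: (s + 3)(s + 6)(s - 4)


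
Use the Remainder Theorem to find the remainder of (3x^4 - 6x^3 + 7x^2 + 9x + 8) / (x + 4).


By the Remainder Theorem, the remainder equals p(-4):
  3*(-4)^4 = 768
  -6*(-4)^3 = 384
  7*(-4)^2 = 112
  9*(-4)^1 = -36
  constant: 8
Sum: 768 + 384 + 112 - 36 + 8 = 1236


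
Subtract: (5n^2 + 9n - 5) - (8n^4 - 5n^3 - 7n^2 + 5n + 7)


Distribute the minus sign:
  (5n^2 + 9n - 5)
- (8n^4 - 5n^3 - 7n^2 + 5n + 7)
Negate second polynomial: -8n^4 + 5n^3 + 7n^2 - 5n - 7
Add: -8n^4 + 5n^3 + 12n^2 + 4n - 12


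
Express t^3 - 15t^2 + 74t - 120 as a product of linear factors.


Try integer roots (divisors of -120). t=5: p(5)=0.
Divide out (t - 5): quotient is t^2 - 10t + 24.
Factor the quadratic: (t - 6)(t - 4)
Result: (t - 5)(t - 6)(t - 4)


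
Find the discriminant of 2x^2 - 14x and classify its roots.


D = b^2 - 4ac = (-14)^2 - 4(2)(0) = 196 = 196
Since D > 0: two distinct rational roots


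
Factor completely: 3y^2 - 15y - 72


Roots satisfy r1 + r2 = -b/a = 5 and r1*r2 = c/a = -24.
So r1 = 8, r2 = -3.
3y^2 - 15y - 72 = 3(y - r1)(y - r2) = 3(y - 8)(y + 3)


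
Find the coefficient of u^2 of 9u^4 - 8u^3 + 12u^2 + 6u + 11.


Read off the coefficient of u^2: 12


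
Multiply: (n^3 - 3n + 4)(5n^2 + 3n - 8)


Distribute each term of the first polynomial:
  (n^3)(5n^2 + 3n - 8) = 5n^5 + 3n^4 - 8n^3
  (-3n)(5n^2 + 3n - 8) = -15n^3 - 9n^2 + 24n
  (4)(5n^2 + 3n - 8) = 20n^2 + 12n - 32
Sum: 5n^5 + 3n^4 - 23n^3 + 11n^2 + 36n - 32


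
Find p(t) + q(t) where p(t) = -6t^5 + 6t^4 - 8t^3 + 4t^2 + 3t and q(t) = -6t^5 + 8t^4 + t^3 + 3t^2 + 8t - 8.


Align terms by degree and add:
  -6t^5 + 6t^4 - 8t^3 + 4t^2 + 3t
  -6t^5 + 8t^4 + t^3 + 3t^2 + 8t - 8
= -12t^5 + 14t^4 - 7t^3 + 7t^2 + 11t - 8


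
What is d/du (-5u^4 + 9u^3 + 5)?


Apply the power rule term by term:
  d/du(-5u^4) = -20u^3
  d/du(9u^3) = 27u^2
  d/du(5) = 0
p'(u) = -20u^3 + 27u^2


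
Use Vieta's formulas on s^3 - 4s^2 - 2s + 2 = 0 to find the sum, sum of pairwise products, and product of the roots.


Monic cubic s^3+bs^2+cs+d=0: sum=-b, pairwise sum=c, product=-d.
b=-4, c=-2, d=2
r1+r2+r3 = 4
r1r2+r1r3+r2r3 = -2
r1r2r3 = -2


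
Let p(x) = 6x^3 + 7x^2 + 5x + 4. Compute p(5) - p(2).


p(5) = 954
p(2) = 90
p(5) - p(2) = 954 - 90 = 864


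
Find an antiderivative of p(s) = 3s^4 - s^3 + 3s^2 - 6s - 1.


Reverse power rule on each term:
  ∫ 3s^4 ds = (3/5)s^5
  ∫ -s^3 ds = -(1/4)s^4
  ∫ 3s^2 ds = s^3
  ∫ -6s ds = -3s^2
  ∫ -1 ds = -s
F(s) = (3/5)s^5 - (1/4)s^4 + s^3 - 3s^2 - s + C


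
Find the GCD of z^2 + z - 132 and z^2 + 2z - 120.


Factor each:
  z^2 + z - 132 = (z + 12)(z - 11)
  z^2 + 2z - 120 = (z + 12)(z - 10)
Common monic factor: z + 12


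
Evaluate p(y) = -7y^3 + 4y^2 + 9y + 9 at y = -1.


Using direct substitution:
  -7 * (-1)^3 = 7
  4 * (-1)^2 = 4
  9 * (-1)^1 = -9
  constant: 9
Sum = 7 + 4 - 9 + 9 = 11


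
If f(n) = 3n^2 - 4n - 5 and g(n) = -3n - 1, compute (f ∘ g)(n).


Substitute g(n) into f:
f(g(n)) = 3*(-3n - 1)^2 + (-4)*(-3n - 1) + (-5)
(-3n - 1)^2 = 9n^2 + 6n + 1
Expand and combine: 27n^2 + 30n + 2


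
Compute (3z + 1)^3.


Expand (3z + 1)^3 by repeated multiplication:
  (3z + 1)^2 = 9z^2 + 6z + 1
= 27z^3 + 27z^2 + 9z + 1


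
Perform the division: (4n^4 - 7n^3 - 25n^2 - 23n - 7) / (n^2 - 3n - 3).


(4n^4 - 7n^3 - 25n^2 - 23n - 7) / (n^2 - 3n - 3)
Step 1: 4n^2 * (n^2 - 3n - 3) = 4n^4 - 12n^3 - 12n^2; subtract.
Step 2: 5n * (n^2 - 3n - 3) = 5n^3 - 15n^2 - 15n; subtract.
Step 3: 2 * (n^2 - 3n - 3) = 2n^2 - 6n - 6; subtract.
Quotient: 4n^2 + 5n + 2, Remainder: -2n - 1
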